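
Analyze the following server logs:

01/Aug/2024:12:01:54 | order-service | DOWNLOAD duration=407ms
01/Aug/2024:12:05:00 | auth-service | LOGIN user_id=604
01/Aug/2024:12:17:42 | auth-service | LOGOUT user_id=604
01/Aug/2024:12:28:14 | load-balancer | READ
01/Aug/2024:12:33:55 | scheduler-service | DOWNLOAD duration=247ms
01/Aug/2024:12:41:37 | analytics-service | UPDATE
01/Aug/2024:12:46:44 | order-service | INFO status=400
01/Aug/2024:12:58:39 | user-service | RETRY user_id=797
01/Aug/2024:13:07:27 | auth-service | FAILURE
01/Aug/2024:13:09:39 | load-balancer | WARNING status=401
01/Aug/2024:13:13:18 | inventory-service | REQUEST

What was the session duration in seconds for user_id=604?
762

To calculate session duration:

1. Find LOGIN event for user_id=604: 01/Aug/2024:12:05:00
2. Find LOGOUT event for user_id=604: 01/Aug/2024:12:17:42
3. Session duration: 01/Aug/2024:12:17:42 - 01/Aug/2024:12:05:00 = 762 seconds (12 minutes)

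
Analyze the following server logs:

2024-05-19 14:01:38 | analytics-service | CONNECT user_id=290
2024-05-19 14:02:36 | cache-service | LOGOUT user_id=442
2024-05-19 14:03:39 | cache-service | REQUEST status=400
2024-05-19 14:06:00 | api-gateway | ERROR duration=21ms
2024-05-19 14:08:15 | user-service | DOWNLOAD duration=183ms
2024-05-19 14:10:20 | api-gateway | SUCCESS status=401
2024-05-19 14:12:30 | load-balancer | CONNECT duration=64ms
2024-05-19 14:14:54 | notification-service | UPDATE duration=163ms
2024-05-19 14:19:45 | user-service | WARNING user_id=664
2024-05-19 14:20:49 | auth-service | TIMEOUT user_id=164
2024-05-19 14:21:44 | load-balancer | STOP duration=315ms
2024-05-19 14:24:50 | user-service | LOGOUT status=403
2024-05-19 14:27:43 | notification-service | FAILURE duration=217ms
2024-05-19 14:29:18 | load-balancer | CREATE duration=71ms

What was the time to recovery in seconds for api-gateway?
260

To calculate recovery time:

1. Find ERROR event for api-gateway: 2024-05-19 14:06:00
2. Find next SUCCESS event for api-gateway: 2024-05-19 14:10:20
3. Recovery time: 2024-05-19 14:10:20 - 2024-05-19 14:06:00 = 260 seconds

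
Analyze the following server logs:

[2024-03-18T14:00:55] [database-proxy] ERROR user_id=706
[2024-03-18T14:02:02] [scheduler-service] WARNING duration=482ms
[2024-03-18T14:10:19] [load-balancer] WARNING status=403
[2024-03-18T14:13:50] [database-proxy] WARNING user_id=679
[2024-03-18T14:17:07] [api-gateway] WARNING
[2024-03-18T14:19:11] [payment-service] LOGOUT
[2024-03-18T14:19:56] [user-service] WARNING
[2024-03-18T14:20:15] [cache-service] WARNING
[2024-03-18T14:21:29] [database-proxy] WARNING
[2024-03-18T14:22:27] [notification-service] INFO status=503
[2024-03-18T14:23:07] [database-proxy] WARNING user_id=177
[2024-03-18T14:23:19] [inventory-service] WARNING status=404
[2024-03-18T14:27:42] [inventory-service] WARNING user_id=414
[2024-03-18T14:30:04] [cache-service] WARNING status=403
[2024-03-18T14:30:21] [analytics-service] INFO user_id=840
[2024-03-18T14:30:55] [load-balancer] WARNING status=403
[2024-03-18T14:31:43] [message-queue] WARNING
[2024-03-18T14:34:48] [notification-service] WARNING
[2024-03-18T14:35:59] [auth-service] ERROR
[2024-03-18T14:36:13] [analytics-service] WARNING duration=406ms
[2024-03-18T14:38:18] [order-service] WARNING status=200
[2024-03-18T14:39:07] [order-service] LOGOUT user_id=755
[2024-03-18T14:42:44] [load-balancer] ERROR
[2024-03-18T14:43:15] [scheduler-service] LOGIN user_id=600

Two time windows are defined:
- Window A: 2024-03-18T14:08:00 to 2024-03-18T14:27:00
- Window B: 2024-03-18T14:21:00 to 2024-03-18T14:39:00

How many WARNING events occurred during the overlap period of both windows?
3

To find overlap events:

1. Window A: 2024-03-18T14:08:00 to 2024-03-18T14:27:00
2. Window B: 2024-03-18T14:21:00 to 2024-03-18T14:39:00
3. Overlap period: 2024-03-18T14:21:00 to 2024-03-18T14:27:00
4. Count WARNING events in overlap: 3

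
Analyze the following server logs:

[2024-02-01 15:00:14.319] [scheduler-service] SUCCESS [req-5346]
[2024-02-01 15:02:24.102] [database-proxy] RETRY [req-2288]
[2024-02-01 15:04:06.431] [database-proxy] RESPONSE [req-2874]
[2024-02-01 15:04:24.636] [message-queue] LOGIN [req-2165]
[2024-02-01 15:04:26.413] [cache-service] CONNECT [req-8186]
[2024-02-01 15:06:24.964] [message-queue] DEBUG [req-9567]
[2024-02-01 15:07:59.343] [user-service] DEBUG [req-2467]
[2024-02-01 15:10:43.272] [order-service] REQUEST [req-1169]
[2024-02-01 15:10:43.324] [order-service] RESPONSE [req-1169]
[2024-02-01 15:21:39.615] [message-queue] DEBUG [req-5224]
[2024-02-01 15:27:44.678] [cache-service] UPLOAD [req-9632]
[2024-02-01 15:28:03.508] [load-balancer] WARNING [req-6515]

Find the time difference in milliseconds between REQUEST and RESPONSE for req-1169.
52

To calculate latency:

1. Find REQUEST with id req-1169: 2024-02-01 15:10:43.272
2. Find RESPONSE with id req-1169: 2024-02-01 15:10:43.324
3. Latency: 2024-02-01 15:10:43.324 - 2024-02-01 15:10:43.272 = 52ms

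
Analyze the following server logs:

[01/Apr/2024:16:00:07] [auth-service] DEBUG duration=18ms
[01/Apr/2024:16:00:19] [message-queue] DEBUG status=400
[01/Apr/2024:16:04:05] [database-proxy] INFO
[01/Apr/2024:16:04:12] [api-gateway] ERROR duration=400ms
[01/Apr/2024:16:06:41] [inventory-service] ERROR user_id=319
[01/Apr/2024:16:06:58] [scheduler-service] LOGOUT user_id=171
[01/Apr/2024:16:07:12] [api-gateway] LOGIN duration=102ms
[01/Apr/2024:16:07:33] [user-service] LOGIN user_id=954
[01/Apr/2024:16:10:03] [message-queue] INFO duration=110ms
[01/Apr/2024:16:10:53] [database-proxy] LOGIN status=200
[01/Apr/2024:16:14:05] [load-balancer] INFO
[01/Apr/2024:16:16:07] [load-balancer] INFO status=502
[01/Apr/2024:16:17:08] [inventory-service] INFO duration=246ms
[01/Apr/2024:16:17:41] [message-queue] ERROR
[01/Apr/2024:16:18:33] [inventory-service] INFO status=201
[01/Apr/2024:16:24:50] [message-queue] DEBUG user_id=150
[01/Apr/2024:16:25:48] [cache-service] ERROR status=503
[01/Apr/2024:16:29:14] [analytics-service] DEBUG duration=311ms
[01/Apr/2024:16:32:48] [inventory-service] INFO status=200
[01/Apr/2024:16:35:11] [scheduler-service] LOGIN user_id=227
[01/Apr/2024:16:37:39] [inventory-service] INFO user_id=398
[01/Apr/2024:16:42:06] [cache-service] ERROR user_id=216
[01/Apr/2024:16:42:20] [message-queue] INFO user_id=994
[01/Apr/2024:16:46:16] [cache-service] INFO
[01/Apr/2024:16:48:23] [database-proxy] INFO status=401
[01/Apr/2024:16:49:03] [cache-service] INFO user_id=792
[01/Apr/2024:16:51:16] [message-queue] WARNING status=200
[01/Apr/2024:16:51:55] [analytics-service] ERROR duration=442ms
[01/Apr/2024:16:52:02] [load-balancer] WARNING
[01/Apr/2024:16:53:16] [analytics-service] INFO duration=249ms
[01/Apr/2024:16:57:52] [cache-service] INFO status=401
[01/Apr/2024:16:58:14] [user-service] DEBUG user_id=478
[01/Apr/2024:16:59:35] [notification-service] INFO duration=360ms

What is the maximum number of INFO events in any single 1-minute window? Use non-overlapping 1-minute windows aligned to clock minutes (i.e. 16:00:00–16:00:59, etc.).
1

To find the burst window:

1. Divide the log period into non-overlapping 1-minute windows starting at 16:00
2. Count INFO events in each window
3. Find the window with maximum count
4. Maximum events in a window: 1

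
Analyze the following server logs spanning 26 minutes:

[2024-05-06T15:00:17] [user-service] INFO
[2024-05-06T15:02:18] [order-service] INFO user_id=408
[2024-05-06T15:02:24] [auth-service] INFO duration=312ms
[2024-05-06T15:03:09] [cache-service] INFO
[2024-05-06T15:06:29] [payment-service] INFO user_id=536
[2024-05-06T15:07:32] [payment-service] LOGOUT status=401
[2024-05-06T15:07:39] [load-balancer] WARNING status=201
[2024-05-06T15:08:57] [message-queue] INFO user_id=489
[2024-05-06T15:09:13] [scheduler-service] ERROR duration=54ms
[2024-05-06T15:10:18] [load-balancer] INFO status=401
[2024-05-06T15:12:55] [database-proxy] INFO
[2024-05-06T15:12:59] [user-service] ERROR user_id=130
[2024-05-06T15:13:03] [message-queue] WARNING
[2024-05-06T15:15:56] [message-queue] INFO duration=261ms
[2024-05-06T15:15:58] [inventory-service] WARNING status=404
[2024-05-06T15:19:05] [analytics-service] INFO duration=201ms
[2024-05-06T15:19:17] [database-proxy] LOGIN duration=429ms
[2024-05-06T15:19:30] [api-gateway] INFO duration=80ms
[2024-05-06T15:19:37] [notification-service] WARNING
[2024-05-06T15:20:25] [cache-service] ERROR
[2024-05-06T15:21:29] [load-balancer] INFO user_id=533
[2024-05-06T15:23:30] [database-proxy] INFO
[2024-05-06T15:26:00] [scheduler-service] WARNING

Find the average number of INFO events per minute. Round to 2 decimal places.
0.5

To calculate the rate:

1. Count total INFO events: 13
2. Total time period: 26 minutes
3. Rate = 13 / 26 = 0.5 events per minute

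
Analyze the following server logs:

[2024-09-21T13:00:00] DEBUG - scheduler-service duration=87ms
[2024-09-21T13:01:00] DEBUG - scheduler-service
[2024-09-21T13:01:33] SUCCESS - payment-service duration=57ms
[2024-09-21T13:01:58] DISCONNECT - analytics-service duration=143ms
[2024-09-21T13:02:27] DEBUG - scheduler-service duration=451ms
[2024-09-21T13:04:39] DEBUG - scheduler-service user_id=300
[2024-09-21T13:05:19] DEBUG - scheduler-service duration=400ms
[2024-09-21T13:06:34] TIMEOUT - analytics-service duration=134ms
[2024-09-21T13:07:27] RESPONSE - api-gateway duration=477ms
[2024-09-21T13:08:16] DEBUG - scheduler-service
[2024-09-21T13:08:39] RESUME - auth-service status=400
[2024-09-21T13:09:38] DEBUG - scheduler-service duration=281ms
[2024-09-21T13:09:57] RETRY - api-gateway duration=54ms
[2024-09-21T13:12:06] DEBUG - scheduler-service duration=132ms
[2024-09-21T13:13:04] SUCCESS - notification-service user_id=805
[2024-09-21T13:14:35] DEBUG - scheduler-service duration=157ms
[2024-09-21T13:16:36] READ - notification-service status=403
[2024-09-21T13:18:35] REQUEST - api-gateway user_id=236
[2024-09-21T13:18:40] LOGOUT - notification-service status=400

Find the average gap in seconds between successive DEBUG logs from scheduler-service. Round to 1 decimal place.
109.4

To calculate average interval:

1. Find all DEBUG events for scheduler-service in order
2. Calculate time gaps between consecutive events
3. Compute mean of gaps: 875 / 8 = 109.4 seconds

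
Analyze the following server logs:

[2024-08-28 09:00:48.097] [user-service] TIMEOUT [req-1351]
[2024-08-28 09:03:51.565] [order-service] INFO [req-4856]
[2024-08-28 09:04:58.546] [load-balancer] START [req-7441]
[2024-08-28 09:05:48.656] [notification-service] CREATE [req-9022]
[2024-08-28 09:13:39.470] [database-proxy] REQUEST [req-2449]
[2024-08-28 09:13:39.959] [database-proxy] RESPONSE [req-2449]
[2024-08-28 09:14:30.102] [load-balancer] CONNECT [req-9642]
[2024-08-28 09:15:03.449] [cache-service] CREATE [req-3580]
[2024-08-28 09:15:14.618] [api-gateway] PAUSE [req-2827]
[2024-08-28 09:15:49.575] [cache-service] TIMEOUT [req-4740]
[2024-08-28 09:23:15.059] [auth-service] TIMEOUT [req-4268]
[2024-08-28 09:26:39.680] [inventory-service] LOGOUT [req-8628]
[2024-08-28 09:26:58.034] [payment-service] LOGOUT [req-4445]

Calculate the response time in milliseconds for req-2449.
489

To calculate latency:

1. Find REQUEST with id req-2449: 2024-08-28 09:13:39.470
2. Find RESPONSE with id req-2449: 2024-08-28 09:13:39.959
3. Latency: 2024-08-28 09:13:39.959 - 2024-08-28 09:13:39.470 = 489ms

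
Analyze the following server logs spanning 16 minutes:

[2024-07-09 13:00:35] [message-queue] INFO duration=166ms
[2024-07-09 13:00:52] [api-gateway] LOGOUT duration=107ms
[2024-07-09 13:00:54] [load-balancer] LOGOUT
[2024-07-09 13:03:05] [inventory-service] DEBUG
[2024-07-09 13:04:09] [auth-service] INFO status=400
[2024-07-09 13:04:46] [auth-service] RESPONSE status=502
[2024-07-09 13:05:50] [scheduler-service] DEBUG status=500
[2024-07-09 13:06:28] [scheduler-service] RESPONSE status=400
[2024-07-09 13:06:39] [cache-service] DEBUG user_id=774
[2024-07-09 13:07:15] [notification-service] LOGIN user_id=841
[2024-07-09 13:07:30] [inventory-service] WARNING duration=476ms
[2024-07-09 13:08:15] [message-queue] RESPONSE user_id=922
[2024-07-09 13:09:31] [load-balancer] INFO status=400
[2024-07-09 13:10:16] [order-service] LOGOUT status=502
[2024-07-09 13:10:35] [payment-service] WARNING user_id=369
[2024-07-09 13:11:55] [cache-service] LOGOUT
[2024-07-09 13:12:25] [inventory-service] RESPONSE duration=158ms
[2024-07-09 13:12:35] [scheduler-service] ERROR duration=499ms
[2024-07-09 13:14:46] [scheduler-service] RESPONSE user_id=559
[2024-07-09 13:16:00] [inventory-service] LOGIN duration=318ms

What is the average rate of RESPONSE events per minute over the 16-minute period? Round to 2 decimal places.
0.31

To calculate the rate:

1. Count total RESPONSE events: 5
2. Total time period: 16 minutes
3. Rate = 5 / 16 = 0.31 events per minute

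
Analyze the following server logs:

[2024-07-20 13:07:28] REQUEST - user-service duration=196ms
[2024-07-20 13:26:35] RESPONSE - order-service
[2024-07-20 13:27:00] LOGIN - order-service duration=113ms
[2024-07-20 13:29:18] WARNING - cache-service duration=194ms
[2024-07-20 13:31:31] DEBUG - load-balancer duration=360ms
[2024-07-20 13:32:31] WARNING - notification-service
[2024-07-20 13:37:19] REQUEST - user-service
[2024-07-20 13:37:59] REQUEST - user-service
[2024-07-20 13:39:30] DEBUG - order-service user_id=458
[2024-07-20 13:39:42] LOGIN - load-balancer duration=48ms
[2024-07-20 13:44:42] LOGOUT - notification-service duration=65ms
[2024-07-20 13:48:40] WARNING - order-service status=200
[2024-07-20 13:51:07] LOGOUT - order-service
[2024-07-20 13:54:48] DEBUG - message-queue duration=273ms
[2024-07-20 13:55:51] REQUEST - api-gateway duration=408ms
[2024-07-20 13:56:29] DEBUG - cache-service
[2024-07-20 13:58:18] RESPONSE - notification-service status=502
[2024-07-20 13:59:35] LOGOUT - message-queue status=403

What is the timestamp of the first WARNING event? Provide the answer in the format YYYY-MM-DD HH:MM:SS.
2024-07-20 13:29:18

To find the first event:

1. Filter for all WARNING events
2. Sort by timestamp
3. Select the first one
4. Timestamp: 2024-07-20 13:29:18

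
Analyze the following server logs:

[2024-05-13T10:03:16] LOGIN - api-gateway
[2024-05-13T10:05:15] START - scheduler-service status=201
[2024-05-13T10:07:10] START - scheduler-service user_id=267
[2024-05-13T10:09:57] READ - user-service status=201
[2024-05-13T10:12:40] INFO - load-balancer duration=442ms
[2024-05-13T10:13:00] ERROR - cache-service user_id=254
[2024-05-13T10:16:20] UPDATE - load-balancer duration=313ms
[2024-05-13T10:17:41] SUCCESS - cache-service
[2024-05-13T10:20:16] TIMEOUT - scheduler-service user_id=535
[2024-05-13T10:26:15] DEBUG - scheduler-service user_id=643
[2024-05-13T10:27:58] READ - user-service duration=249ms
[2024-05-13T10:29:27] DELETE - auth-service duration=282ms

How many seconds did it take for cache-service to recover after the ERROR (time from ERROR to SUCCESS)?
281

To calculate recovery time:

1. Find ERROR event for cache-service: 2024-05-13T10:13:00
2. Find next SUCCESS event for cache-service: 2024-05-13T10:17:41
3. Recovery time: 2024-05-13T10:17:41 - 2024-05-13T10:13:00 = 281 seconds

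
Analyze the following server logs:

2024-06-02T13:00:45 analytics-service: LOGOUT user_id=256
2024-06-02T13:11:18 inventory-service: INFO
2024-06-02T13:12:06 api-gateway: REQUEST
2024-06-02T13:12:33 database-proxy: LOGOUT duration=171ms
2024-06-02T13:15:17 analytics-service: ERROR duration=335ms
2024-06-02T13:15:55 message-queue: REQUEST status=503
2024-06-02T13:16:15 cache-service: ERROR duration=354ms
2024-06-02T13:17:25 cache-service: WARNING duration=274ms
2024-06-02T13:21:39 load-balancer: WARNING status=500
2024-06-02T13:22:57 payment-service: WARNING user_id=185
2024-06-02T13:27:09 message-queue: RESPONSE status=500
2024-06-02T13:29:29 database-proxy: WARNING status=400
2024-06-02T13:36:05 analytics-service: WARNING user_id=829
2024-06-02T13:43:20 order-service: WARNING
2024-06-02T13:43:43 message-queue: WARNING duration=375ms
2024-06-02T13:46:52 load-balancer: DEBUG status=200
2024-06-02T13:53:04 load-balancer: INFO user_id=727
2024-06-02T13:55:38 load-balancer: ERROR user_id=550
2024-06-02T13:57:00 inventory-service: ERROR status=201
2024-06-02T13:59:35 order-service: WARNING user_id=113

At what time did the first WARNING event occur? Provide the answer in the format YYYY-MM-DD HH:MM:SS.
2024-06-02 13:17:25

To find the first event:

1. Filter for all WARNING events
2. Sort by timestamp
3. Select the first one
4. Timestamp: 2024-06-02 13:17:25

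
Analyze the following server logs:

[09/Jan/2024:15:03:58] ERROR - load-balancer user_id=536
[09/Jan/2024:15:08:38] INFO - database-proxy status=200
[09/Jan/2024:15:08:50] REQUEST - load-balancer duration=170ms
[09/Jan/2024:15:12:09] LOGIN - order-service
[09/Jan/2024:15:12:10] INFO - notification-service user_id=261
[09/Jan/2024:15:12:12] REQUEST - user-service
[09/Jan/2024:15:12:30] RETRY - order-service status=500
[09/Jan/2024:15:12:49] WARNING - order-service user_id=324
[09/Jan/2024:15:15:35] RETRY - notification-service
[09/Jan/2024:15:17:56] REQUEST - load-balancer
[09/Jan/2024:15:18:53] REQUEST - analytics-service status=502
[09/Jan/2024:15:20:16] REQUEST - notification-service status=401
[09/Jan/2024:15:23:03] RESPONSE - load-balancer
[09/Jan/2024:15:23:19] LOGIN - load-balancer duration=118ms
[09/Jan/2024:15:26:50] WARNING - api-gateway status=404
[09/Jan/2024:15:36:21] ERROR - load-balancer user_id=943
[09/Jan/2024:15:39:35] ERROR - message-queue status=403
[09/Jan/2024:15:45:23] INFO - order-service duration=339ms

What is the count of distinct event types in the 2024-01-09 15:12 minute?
5

To count unique event types:

1. Filter events in the minute starting at 2024-01-09 15:12
2. Extract event types from matching entries
3. Count unique types: 5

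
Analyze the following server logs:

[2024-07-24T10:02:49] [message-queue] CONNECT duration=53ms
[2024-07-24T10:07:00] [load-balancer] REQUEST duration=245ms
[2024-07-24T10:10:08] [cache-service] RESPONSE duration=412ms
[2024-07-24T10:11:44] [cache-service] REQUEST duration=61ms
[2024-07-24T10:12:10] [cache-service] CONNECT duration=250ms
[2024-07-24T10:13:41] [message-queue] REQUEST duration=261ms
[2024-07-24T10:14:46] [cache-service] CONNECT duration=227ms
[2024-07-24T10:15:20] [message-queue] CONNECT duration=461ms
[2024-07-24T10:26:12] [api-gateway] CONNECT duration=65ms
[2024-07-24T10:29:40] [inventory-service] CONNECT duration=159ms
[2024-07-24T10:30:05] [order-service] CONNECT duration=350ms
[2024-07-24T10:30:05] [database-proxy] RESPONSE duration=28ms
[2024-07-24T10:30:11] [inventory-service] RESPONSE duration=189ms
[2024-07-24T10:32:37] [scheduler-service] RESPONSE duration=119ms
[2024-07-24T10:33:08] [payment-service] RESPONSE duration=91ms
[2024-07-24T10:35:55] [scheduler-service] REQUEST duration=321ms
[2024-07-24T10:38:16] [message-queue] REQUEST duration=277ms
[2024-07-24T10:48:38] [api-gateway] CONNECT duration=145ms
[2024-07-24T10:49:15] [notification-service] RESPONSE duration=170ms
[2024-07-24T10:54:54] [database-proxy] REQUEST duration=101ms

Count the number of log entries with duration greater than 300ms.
4

To count timeouts:

1. Threshold: 300ms
2. Extract duration from each log entry
3. Count entries where duration > 300
4. Timeout count: 4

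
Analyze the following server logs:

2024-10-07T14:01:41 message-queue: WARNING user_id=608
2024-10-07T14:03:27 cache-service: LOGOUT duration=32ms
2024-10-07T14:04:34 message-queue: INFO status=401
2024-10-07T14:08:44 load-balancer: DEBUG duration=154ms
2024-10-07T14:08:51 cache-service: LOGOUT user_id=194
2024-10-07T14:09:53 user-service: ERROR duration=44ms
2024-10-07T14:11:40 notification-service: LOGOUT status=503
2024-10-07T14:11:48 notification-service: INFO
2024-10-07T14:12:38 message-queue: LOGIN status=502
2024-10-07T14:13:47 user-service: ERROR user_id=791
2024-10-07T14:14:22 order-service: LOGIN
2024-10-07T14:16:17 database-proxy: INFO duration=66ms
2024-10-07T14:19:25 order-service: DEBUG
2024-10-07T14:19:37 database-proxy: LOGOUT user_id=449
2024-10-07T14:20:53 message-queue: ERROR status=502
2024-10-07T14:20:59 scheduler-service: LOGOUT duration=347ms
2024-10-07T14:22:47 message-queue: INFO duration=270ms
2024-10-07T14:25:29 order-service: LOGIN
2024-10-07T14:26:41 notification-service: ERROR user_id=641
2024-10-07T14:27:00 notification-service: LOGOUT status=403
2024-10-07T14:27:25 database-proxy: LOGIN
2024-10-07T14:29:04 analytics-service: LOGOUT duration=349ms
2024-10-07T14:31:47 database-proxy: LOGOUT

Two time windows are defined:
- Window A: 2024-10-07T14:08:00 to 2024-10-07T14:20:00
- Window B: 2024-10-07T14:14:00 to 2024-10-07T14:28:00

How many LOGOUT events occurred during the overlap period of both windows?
1

To find overlap events:

1. Window A: 2024-10-07T14:08:00 to 2024-10-07T14:20:00
2. Window B: 2024-10-07T14:14:00 to 2024-10-07T14:28:00
3. Overlap period: 2024-10-07T14:14:00 to 2024-10-07T14:20:00
4. Count LOGOUT events in overlap: 1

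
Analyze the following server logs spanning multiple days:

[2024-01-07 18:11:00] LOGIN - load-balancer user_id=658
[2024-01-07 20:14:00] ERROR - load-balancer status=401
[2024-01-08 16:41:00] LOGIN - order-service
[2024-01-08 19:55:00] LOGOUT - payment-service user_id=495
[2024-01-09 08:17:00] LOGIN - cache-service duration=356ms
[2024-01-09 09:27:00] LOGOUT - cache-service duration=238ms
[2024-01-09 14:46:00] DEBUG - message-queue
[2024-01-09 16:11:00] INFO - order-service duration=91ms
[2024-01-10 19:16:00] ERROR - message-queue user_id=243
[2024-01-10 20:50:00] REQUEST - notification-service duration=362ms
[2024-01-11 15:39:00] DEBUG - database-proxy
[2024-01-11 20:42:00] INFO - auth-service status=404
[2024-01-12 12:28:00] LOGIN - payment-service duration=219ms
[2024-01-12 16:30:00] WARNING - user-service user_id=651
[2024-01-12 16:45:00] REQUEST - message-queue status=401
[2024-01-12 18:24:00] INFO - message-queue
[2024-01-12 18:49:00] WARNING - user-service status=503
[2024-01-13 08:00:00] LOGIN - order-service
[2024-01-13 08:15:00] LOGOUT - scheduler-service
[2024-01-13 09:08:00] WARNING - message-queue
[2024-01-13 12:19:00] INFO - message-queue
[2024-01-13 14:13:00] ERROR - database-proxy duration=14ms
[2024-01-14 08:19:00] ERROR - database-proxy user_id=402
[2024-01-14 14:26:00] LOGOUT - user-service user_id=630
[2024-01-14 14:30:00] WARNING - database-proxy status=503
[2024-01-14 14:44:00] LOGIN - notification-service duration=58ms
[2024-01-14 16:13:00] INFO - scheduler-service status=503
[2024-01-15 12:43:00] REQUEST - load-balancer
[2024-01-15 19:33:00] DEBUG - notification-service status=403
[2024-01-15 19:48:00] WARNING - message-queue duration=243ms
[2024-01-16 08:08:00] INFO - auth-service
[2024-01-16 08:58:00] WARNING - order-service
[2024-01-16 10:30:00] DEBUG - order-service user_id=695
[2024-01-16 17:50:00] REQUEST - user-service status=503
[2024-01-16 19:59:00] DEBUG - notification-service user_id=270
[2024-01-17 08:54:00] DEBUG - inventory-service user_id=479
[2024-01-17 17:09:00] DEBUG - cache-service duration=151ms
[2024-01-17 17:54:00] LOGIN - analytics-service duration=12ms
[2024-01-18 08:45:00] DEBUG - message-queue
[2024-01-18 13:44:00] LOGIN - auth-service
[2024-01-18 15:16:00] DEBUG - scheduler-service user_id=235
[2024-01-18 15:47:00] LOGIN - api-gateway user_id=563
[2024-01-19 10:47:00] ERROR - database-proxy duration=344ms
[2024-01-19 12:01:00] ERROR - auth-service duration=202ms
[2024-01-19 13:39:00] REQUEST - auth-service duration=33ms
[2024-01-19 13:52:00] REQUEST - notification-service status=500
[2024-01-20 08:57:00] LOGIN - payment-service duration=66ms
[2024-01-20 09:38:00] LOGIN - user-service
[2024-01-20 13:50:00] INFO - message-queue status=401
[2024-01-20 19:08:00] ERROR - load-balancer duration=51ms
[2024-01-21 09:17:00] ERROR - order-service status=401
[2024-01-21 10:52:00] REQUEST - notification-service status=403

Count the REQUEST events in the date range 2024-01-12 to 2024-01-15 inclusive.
2

To filter by date range:

1. Date range: 2024-01-12 through 2024-01-15, both dates inclusive
2. Filter for REQUEST events whose date falls in this range
3. Count matching events: 2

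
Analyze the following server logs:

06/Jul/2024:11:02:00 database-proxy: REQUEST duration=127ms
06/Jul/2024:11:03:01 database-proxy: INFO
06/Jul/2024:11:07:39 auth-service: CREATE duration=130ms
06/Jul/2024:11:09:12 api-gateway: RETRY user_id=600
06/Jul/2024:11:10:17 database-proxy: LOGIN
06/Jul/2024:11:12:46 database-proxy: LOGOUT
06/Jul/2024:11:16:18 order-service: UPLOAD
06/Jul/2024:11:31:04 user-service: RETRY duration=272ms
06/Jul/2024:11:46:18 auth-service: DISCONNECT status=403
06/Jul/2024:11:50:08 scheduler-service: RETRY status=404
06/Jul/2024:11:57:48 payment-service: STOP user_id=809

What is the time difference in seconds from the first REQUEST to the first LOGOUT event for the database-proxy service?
646

To find the time between events:

1. Locate the first REQUEST event for database-proxy: 06/Jul/2024:11:02:00
2. Locate the first LOGOUT event for database-proxy: 06/Jul/2024:11:12:46
3. Calculate the difference: 06/Jul/2024:11:12:46 - 06/Jul/2024:11:02:00 = 646 seconds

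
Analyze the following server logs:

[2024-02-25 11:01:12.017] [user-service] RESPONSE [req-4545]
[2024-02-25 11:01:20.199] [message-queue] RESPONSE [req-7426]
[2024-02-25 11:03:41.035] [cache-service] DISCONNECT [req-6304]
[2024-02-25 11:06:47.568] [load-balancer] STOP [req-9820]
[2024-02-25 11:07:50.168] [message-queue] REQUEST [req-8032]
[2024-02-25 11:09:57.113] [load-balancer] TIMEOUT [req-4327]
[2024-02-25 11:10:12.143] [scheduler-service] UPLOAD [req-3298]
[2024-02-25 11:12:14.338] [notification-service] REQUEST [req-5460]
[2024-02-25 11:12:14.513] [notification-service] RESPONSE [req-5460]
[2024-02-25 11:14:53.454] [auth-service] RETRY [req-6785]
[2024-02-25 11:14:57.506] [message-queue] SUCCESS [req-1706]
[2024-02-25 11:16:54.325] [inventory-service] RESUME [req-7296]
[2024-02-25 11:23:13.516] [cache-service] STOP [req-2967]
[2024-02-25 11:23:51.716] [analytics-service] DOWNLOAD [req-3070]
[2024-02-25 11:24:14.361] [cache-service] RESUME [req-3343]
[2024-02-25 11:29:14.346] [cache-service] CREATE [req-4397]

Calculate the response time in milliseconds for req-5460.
175

To calculate latency:

1. Find REQUEST with id req-5460: 2024-02-25 11:12:14.338
2. Find RESPONSE with id req-5460: 2024-02-25 11:12:14.513
3. Latency: 2024-02-25 11:12:14.513 - 2024-02-25 11:12:14.338 = 175ms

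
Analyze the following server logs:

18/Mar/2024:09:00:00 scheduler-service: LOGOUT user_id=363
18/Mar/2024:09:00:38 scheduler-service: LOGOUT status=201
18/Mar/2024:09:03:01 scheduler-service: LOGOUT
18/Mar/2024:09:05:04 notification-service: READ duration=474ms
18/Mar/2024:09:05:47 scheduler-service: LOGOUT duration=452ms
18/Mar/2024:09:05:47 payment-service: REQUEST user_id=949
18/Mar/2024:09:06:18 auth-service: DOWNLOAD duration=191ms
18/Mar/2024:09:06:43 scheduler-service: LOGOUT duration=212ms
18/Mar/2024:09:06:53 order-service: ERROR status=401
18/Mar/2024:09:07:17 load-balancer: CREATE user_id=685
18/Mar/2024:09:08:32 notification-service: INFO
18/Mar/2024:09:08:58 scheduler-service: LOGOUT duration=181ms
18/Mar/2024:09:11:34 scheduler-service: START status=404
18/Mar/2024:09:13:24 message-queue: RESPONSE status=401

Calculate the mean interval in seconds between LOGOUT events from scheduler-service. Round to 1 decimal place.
107.6

To calculate average interval:

1. Find all LOGOUT events for scheduler-service in order
2. Calculate time gaps between consecutive events
3. Compute mean of gaps: 538 / 5 = 107.6 seconds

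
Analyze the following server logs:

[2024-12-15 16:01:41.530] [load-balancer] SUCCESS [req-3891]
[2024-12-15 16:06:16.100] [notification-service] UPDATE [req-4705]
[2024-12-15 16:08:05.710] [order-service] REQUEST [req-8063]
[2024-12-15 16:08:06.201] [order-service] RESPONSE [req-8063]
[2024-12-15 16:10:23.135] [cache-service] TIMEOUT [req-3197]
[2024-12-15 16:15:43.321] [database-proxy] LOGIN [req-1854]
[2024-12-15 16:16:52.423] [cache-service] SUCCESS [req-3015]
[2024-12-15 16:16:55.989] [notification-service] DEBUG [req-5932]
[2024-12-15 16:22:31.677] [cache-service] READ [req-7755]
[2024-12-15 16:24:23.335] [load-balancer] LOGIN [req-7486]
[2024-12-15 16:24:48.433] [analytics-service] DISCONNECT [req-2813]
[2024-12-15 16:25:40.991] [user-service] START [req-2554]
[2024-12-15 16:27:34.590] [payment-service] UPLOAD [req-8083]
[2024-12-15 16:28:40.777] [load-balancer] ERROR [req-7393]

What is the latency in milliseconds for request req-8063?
491

To calculate latency:

1. Find REQUEST with id req-8063: 2024-12-15 16:08:05.710
2. Find RESPONSE with id req-8063: 2024-12-15 16:08:06.201
3. Latency: 2024-12-15 16:08:06.201 - 2024-12-15 16:08:05.710 = 491ms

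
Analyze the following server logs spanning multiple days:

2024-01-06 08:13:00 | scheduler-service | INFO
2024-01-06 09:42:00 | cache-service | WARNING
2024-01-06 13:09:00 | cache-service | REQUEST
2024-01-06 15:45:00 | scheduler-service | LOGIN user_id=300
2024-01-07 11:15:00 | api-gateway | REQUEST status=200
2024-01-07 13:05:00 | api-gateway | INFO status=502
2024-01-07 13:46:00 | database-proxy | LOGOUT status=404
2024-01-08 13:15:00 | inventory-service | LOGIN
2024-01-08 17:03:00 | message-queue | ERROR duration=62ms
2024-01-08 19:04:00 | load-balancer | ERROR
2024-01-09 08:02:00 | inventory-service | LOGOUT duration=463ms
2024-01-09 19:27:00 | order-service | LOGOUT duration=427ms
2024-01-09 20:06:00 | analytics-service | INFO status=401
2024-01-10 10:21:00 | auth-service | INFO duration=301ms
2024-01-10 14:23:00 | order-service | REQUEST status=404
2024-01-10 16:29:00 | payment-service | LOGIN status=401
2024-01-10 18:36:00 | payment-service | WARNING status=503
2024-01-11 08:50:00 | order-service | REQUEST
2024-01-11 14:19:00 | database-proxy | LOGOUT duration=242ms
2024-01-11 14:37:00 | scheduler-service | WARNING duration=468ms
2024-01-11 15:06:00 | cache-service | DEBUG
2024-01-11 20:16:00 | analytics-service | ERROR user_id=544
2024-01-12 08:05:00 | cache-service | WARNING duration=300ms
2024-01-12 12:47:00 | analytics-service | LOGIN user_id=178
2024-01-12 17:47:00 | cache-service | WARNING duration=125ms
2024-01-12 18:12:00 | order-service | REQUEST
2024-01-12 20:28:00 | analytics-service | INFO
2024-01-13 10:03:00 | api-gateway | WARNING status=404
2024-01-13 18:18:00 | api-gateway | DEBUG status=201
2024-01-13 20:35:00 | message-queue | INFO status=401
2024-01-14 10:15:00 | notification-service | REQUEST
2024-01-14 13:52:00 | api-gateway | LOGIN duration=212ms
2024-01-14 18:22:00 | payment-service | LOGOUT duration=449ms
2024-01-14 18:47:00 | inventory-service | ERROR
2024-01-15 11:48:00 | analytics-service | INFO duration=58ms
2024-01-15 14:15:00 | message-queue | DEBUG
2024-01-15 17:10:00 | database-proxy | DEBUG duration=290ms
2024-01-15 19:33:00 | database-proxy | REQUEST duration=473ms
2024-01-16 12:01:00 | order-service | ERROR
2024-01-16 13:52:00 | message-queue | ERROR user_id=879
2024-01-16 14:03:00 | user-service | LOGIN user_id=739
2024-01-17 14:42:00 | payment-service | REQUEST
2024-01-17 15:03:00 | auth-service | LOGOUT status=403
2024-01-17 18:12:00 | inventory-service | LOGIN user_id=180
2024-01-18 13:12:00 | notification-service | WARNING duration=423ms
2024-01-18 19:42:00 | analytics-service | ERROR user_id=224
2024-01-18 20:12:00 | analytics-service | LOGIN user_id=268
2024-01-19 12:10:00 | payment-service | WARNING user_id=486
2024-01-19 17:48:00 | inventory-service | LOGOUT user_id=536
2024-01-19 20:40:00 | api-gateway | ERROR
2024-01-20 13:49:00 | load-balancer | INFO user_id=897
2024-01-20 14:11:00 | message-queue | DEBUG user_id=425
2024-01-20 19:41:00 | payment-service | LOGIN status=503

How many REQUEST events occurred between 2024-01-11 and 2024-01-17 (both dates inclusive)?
5

To filter by date range:

1. Date range: 2024-01-11 through 2024-01-17, both dates inclusive
2. Filter for REQUEST events whose date falls in this range
3. Count matching events: 5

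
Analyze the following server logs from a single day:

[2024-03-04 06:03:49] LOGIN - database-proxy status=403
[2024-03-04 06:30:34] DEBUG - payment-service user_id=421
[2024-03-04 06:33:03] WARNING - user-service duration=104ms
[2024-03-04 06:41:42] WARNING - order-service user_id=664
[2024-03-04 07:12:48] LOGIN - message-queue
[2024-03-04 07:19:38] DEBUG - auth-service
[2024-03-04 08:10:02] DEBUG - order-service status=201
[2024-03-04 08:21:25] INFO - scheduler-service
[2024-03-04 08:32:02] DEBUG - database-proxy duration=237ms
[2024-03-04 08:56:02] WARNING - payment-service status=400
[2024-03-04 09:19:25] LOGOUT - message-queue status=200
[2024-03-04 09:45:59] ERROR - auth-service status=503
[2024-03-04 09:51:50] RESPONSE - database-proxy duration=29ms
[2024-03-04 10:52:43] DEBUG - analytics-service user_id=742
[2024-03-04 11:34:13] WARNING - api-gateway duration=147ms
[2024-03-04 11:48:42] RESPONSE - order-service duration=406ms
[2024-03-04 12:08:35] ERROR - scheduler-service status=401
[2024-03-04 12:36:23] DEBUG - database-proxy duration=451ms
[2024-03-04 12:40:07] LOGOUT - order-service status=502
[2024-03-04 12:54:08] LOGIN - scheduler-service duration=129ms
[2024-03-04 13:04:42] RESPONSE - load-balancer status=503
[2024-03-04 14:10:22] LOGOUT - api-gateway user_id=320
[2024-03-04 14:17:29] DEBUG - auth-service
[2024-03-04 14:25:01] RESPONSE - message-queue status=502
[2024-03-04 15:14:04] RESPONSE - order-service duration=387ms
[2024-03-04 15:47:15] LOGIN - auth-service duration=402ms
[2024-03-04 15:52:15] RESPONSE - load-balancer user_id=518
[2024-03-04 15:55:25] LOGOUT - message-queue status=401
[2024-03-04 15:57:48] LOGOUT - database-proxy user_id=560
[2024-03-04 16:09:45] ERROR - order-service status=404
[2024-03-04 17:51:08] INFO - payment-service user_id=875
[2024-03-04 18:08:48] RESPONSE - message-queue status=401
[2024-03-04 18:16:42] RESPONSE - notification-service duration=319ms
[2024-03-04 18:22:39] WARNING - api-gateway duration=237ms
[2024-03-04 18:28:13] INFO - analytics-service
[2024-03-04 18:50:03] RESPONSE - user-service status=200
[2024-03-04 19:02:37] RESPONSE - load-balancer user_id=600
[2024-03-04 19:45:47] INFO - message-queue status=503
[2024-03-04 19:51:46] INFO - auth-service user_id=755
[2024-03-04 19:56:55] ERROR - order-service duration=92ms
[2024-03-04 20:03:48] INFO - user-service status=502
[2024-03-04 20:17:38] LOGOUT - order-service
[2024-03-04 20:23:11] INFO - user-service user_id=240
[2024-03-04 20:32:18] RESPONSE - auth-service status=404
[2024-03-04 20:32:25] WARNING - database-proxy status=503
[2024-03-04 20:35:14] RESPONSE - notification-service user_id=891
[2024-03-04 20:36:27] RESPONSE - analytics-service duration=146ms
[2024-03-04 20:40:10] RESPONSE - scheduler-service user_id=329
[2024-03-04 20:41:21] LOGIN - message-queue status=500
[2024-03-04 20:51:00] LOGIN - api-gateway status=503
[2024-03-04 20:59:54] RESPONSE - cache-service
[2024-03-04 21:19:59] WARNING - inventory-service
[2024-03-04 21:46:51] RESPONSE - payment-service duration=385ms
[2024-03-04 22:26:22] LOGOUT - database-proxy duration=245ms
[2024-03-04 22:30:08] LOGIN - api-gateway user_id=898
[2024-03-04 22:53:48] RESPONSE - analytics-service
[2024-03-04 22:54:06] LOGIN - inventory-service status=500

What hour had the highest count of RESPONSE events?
20

To find the peak hour:

1. Group all RESPONSE events by hour
2. Count events in each hour
3. Find hour with maximum count
4. Peak hour: 20 (with 5 events)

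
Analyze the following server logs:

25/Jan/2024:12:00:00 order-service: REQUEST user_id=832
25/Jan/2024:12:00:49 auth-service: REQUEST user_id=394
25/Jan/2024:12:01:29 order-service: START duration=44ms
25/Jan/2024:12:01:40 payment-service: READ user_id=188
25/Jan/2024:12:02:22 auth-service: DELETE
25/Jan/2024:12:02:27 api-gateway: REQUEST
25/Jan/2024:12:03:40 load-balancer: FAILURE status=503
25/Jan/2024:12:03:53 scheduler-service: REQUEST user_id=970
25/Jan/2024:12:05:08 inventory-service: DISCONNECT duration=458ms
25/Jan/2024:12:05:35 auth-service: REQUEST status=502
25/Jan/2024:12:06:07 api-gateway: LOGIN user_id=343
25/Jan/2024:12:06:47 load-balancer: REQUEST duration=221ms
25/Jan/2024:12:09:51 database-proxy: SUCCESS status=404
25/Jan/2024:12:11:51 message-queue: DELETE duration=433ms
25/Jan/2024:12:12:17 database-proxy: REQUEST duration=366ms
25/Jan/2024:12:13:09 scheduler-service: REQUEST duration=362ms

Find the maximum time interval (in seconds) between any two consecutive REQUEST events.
330

To find the longest gap:

1. Extract all REQUEST events in chronological order
2. Calculate time differences between consecutive events
3. Find the maximum difference
4. Longest gap: 330 seconds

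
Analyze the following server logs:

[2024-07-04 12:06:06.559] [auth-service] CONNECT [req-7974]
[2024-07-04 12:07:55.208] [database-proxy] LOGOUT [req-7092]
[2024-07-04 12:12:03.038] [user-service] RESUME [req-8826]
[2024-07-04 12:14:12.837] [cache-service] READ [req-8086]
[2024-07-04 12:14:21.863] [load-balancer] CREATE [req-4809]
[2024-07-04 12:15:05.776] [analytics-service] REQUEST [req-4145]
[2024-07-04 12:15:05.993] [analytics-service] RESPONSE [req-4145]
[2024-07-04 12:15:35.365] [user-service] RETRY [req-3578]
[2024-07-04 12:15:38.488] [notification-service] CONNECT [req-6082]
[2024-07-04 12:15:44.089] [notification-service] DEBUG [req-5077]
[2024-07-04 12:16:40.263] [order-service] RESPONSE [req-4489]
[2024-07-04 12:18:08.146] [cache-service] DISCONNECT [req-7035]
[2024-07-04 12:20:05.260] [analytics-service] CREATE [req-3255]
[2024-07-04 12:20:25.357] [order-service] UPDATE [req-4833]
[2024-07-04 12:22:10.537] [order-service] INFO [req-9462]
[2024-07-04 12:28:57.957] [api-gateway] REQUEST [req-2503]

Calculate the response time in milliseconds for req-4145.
217

To calculate latency:

1. Find REQUEST with id req-4145: 2024-07-04 12:15:05.776
2. Find RESPONSE with id req-4145: 2024-07-04 12:15:05.993
3. Latency: 2024-07-04 12:15:05.993 - 2024-07-04 12:15:05.776 = 217ms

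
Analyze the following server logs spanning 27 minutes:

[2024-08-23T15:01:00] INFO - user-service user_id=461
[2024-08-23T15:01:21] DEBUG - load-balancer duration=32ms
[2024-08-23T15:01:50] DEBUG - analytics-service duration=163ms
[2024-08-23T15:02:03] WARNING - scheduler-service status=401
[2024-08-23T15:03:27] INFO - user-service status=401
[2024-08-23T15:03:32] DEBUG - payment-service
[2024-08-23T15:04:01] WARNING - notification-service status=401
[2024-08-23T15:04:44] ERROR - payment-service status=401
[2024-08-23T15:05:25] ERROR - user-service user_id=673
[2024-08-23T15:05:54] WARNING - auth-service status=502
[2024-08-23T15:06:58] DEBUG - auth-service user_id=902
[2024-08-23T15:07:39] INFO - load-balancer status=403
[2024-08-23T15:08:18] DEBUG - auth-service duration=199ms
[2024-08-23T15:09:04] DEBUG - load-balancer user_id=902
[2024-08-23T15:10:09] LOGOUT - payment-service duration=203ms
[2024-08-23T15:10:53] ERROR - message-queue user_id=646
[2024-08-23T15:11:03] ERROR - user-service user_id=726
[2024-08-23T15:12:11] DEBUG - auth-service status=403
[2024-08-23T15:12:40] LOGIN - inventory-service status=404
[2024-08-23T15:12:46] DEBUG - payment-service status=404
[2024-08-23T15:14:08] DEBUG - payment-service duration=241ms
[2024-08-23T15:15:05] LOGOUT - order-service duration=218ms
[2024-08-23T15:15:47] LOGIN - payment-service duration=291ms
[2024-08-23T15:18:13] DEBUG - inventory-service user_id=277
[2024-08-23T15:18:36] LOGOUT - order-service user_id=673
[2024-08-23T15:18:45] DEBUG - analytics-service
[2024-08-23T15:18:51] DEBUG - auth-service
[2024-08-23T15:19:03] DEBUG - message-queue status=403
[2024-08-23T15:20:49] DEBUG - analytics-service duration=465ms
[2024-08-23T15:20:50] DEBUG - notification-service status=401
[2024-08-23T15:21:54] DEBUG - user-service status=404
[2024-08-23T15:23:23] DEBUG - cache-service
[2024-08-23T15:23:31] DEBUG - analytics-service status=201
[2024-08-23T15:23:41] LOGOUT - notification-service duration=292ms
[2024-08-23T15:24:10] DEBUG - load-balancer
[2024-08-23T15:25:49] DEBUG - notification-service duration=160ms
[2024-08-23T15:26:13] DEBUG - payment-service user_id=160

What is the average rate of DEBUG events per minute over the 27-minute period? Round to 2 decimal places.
0.78

To calculate the rate:

1. Count total DEBUG events: 21
2. Total time period: 27 minutes
3. Rate = 21 / 27 = 0.78 events per minute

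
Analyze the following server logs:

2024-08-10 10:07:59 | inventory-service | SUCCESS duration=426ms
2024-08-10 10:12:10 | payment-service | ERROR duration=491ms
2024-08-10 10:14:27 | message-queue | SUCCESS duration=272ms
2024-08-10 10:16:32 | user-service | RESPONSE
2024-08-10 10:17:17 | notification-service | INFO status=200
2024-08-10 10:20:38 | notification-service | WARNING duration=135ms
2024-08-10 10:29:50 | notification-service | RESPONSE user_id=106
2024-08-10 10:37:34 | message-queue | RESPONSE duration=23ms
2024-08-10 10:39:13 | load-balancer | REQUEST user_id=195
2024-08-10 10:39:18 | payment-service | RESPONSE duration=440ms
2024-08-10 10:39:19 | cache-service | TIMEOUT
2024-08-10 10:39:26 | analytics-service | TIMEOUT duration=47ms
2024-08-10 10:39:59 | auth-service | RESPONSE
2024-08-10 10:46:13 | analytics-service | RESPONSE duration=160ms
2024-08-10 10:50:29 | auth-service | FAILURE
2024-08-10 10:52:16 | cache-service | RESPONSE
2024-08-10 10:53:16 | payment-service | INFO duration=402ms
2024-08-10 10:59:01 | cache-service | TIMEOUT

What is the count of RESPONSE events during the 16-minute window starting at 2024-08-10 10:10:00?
1

To count events in the time window:

1. Window boundaries: 2024-08-10 10:10:00 to 2024-08-10 10:26:00
2. Filter for RESPONSE events within this window
3. Count matching events: 1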